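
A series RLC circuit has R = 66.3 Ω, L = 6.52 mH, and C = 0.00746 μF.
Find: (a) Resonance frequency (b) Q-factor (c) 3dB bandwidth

Step 1 — Resonance: ω₀ = 1/√(LC) = 1/√(0.00652·7.46e-09) = 1.434e+05 rad/s.
Step 2 — f₀ = ω₀/(2π) = 2.282e+04 Hz.
Step 3 — Series Q: Q = ω₀L/R = 1.434e+05·0.00652/66.3 = 14.1.
Step 4 — Bandwidth: Δω = ω₀/Q = 1.017e+04 rad/s; BW = Δω/(2π) = 1618 Hz.

(a) f₀ = 2.282e+04 Hz  (b) Q = 14.1  (c) BW = 1618 Hz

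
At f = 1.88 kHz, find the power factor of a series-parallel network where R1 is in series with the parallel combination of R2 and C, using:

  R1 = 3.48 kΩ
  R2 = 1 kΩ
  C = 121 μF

Step 1 — Angular frequency: ω = 2π·f = 2π·1880 = 1.181e+04 rad/s.
Step 2 — Component impedances:
  R1: Z = R = 3480 Ω
  R2: Z = R = 1000 Ω
  C: Z = 1/(jωC) = -j/(ω·C) = 0 - j0.6996 Ω
Step 3 — Parallel branch: R2 || C = 1/(1/R2 + 1/C) = 0.0004895 - j0.6996 Ω.
Step 4 — Series with R1: Z_total = R1 + (R2 || C) = 3480 - j0.6996 Ω = 3480∠-0.0° Ω.
Step 5 — Power factor: PF = cos(φ) = Re(Z)/|Z| = 3480/3480 = 1.
Step 6 — Type: Im(Z) = -0.6996 ⇒ leading (phase φ = -0.0°).

PF = 1 (leading, φ = -0.0°)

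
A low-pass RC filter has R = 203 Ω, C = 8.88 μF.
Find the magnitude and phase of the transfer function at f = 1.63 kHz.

Step 1 — Angular frequency: ω = 2π·1630 = 1.024e+04 rad/s.
Step 2 — Transfer function: H(jω) = 1/(1 + jωRC).
Step 3 — Denominator: 1 + jωRC = 1 + j·1.024e+04·203·8.88e-06 = 1 + j18.46.
Step 4 — H = 0.002925 - j0.05401.
Step 5 — Magnitude: |H| = 0.05409 (-25.3 dB); phase: φ = -86.9°.

|H| = 0.05409 (-25.3 dB), φ = -86.9°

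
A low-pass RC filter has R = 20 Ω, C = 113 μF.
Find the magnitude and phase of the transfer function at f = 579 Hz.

Step 1 — Angular frequency: ω = 2π·579 = 3638 rad/s.
Step 2 — Transfer function: H(jω) = 1/(1 + jωRC).
Step 3 — Denominator: 1 + jωRC = 1 + j·3638·20·0.000113 = 1 + j8.222.
Step 4 — H = 0.01458 - j0.1199.
Step 5 — Magnitude: |H| = 0.1207 (-18.4 dB); phase: φ = -83.1°.

|H| = 0.1207 (-18.4 dB), φ = -83.1°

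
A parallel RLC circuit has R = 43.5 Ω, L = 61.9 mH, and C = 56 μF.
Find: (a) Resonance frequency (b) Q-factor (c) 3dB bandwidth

Step 1 — Resonance: ω₀ = 1/√(LC) = 1/√(0.0619·5.6e-05) = 537.1 rad/s.
Step 2 — f₀ = ω₀/(2π) = 85.48 Hz.
Step 3 — Parallel Q: Q = R/(ω₀L) = 43.5/(537.1·0.0619) = 1.308.
Step 4 — Bandwidth: Δω = ω₀/Q = 410.5 rad/s; BW = Δω/(2π) = 65.33 Hz.

(a) f₀ = 85.48 Hz  (b) Q = 1.308  (c) BW = 65.33 Hz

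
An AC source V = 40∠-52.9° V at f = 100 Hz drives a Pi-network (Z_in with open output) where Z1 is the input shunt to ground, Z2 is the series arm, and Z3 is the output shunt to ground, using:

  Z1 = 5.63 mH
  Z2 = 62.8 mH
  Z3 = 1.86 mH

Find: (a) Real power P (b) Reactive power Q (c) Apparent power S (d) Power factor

Step 1 — Angular frequency: ω = 2π·f = 2π·100 = 628.3 rad/s.
Step 2 — Component impedances:
  Z1: Z = jωL = j·628.3·0.00563 = 0 + j3.537 Ω
  Z2: Z = jωL = j·628.3·0.0628 = 0 + j39.46 Ω
  Z3: Z = jωL = j·628.3·0.00186 = 0 + j1.169 Ω
Step 3 — With open output, the series arm Z2 and the output shunt Z3 appear in series to ground: Z2 + Z3 = 0 + j40.63 Ω.
Step 4 — Parallel with input shunt Z1: Z_in = Z1 || (Z2 + Z3) = 0 + j3.254 Ω = 3.254∠90.0° Ω.
Step 5 — Source phasor: V = 40∠-52.9° V = 24.13 - j31.9 V.
Step 6 — Current: I = V / Z = -9.804 - j7.415 A = 12.29∠-142.9° A.
Step 7 — Complex power: S = V·I* = 0 + j491.7 VA.
Step 8 — Real power: P = Re(S) = 0 W.
Step 9 — Reactive power: Q = Im(S) = 491.7 VAR.
Step 10 — Apparent power: |S| = 491.7 VA.
Step 11 — Power factor: PF = P/|S| = 0 (lagging).

(a) P = 0 W  (b) Q = 491.7 VAR  (c) S = 491.7 VA  (d) PF = 0 (lagging)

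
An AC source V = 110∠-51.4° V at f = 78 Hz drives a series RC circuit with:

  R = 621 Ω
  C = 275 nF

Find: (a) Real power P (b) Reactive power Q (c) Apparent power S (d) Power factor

Step 1 — Angular frequency: ω = 2π·f = 2π·78 = 490.1 rad/s.
Step 2 — Component impedances:
  R: Z = R = 621 Ω
  C: Z = 1/(jωC) = -j/(ω·C) = 0 - j7420 Ω
Step 3 — Series combination: Z_total = R + C = 621 - j7420 Ω = 7446∠-85.2° Ω.
Step 4 — Source phasor: V = 110∠-51.4° V = 68.63 - j85.97 V.
Step 5 — Current: I = V / Z = 0.01227 + j0.008222 A = 0.01477∠33.8° A.
Step 6 — Complex power: S = V·I* = 0.1355 - j1.619 VA.
Step 7 — Real power: P = Re(S) = 0.1355 W.
Step 8 — Reactive power: Q = Im(S) = -1.619 VAR.
Step 9 — Apparent power: |S| = 1.625 VA.
Step 10 — Power factor: PF = P/|S| = 0.0834 (leading).

(a) P = 0.1355 W  (b) Q = -1.619 VAR  (c) S = 1.625 VA  (d) PF = 0.0834 (leading)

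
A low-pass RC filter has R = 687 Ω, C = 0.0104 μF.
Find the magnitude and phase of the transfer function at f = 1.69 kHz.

Step 1 — Angular frequency: ω = 2π·1690 = 1.062e+04 rad/s.
Step 2 — Transfer function: H(jω) = 1/(1 + jωRC).
Step 3 — Denominator: 1 + jωRC = 1 + j·1.062e+04·687·1.04e-08 = 1 + j0.07587.
Step 4 — H = 0.9943 - j0.07543.
Step 5 — Magnitude: |H| = 0.9971 (-0.0 dB); phase: φ = -4.3°.

|H| = 0.9971 (-0.0 dB), φ = -4.3°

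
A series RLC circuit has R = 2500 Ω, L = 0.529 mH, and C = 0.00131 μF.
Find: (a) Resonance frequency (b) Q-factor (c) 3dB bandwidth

Step 1 — Resonance condition Im(Z)=0 gives ω₀ = 1/√(LC).
Step 2 — ω₀ = 1/√(0.000529·1.31e-09) = 1.201e+06 rad/s.
Step 3 — f₀ = ω₀/(2π) = 1.912e+05 Hz.
Step 4 — Series Q: Q = ω₀L/R = 1.201e+06·0.000529/2500 = 0.2542.
Step 5 — 3dB bandwidth: Δω = ω₀/Q = 4.726e+06 rad/s; BW = Δω/(2π) = 7.522e+05 Hz.

(a) f₀ = 1.912e+05 Hz  (b) Q = 0.2542  (c) BW = 7.522e+05 Hz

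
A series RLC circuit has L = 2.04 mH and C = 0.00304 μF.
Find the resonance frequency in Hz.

Step 1 — Resonance condition Im(Z)=0 gives ω₀ = 1/√(LC).
Step 2 — ω₀ = 1/√(0.00204·3.04e-09) = 4.016e+05 rad/s.
Step 3 — f₀ = ω₀/(2π) = 6.391e+04 Hz.

f₀ = 6.391e+04 Hz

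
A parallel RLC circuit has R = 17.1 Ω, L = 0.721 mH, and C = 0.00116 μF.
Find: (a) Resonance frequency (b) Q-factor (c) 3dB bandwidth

Step 1 — Resonance: ω₀ = 1/√(LC) = 1/√(0.000721·1.16e-09) = 1.093e+06 rad/s.
Step 2 — f₀ = ω₀/(2π) = 1.74e+05 Hz.
Step 3 — Parallel Q: Q = R/(ω₀L) = 17.1/(1.093e+06·0.000721) = 0.02169.
Step 4 — Bandwidth: Δω = ω₀/Q = 5.041e+07 rad/s; BW = Δω/(2π) = 8.024e+06 Hz.

(a) f₀ = 1.74e+05 Hz  (b) Q = 0.02169  (c) BW = 8.024e+06 Hz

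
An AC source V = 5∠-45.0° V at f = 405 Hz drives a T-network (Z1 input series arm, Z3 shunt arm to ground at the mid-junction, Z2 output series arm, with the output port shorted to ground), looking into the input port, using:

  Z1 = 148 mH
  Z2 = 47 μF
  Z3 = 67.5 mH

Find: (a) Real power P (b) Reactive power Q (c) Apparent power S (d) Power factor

Step 1 — Angular frequency: ω = 2π·f = 2π·405 = 2545 rad/s.
Step 2 — Component impedances:
  Z1: Z = jωL = j·2545·0.148 = 0 + j376.6 Ω
  Z2: Z = 1/(jωC) = -j/(ω·C) = 0 - j8.361 Ω
  Z3: Z = jωL = j·2545·0.0675 = 0 + j171.8 Ω
Step 3 — With the output port shorted to ground, the output series arm Z2 runs from the junction to ground; the shunt arm Z3 also runs from the junction to ground. They appear in parallel: Z3 || Z2 = 0 - j8.789 Ω.
Step 4 — Series with input arm Z1: Z_in = Z1 + (Z3 || Z2) = 0 + j367.8 Ω = 367.8∠90.0° Ω.
Step 5 — Source phasor: V = 5∠-45.0° V = 3.536 - j3.536 V.
Step 6 — Current: I = V / Z = -0.009612 - j0.009612 A = 0.01359∠-135.0° A.
Step 7 — Complex power: S = V·I* = 0 + j0.06797 VA.
Step 8 — Real power: P = Re(S) = 0 W.
Step 9 — Reactive power: Q = Im(S) = 0.06797 VAR.
Step 10 — Apparent power: |S| = 0.06797 VA.
Step 11 — Power factor: PF = P/|S| = 0 (lagging).

(a) P = 0 W  (b) Q = 0.06797 VAR  (c) S = 0.06797 VA  (d) PF = 0 (lagging)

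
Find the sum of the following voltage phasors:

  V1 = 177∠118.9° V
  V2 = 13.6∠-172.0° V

Step 1 — Convert each phasor to rectangular form:
  V1 = 177·(cos(118.9°) + j·sin(118.9°)) = -85.54 + j155 V
  V2 = 13.6·(cos(-172.0°) + j·sin(-172.0°)) = -13.47 - j1.893 V
Step 2 — Sum components: V_total = -99.01 + j153.1 V.
Step 3 — Convert to polar: |V_total| = 182.3 V, ∠V_total = 122.9°.

V_total = 182.3∠122.9° V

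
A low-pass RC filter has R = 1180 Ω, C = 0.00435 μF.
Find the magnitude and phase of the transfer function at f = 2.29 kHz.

Step 1 — Angular frequency: ω = 2π·2290 = 1.439e+04 rad/s.
Step 2 — Transfer function: H(jω) = 1/(1 + jωRC).
Step 3 — Denominator: 1 + jωRC = 1 + j·1.439e+04·1180·4.35e-09 = 1 + j0.07386.
Step 4 — H = 0.9946 - j0.07346.
Step 5 — Magnitude: |H| = 0.9973 (-0.0 dB); phase: φ = -4.2°.

|H| = 0.9973 (-0.0 dB), φ = -4.2°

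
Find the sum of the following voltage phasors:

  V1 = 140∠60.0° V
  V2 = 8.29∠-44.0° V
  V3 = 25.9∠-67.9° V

Step 1 — Convert each phasor to rectangular form:
  V1 = 140·(cos(60.0°) + j·sin(60.0°)) = 70 + j121.2 V
  V2 = 8.29·(cos(-44.0°) + j·sin(-44.0°)) = 5.963 - j5.759 V
  V3 = 25.9·(cos(-67.9°) + j·sin(-67.9°)) = 9.744 - j24 V
Step 2 — Sum components: V_total = 85.71 + j91.49 V.
Step 3 — Convert to polar: |V_total| = 125.4 V, ∠V_total = 46.9°.

V_total = 125.4∠46.9° V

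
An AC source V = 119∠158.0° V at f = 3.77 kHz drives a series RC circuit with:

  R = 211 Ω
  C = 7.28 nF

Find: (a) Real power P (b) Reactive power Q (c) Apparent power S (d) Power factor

Step 1 — Angular frequency: ω = 2π·f = 2π·3770 = 2.369e+04 rad/s.
Step 2 — Component impedances:
  R: Z = R = 211 Ω
  C: Z = 1/(jωC) = -j/(ω·C) = 0 - j5799 Ω
Step 3 — Series combination: Z_total = R + C = 211 - j5799 Ω = 5803∠-87.9° Ω.
Step 4 — Source phasor: V = 119∠158.0° V = -110.3 + j44.58 V.
Step 5 — Current: I = V / Z = -0.008369 - j0.01872 A = 0.02051∠-114.1° A.
Step 6 — Complex power: S = V·I* = 0.08874 - j2.439 VA.
Step 7 — Real power: P = Re(S) = 0.08874 W.
Step 8 — Reactive power: Q = Im(S) = -2.439 VAR.
Step 9 — Apparent power: |S| = 2.44 VA.
Step 10 — Power factor: PF = P/|S| = 0.03636 (leading).

(a) P = 0.08874 W  (b) Q = -2.439 VAR  (c) S = 2.44 VA  (d) PF = 0.03636 (leading)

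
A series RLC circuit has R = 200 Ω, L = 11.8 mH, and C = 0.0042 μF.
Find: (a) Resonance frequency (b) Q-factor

Step 1 — Resonance condition Im(Z)=0 gives ω₀ = 1/√(LC).
Step 2 — ω₀ = 1/√(0.0118·4.2e-09) = 1.42e+05 rad/s.
Step 3 — f₀ = ω₀/(2π) = 2.261e+04 Hz.
Step 4 — Series Q: Q = ω₀L/R = 1.42e+05·0.0118/200 = 8.381.

(a) f₀ = 2.261e+04 Hz  (b) Q = 8.381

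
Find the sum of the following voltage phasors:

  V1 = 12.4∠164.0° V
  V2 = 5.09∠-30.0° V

Step 1 — Convert each phasor to rectangular form:
  V1 = 12.4·(cos(164.0°) + j·sin(164.0°)) = -11.92 + j3.418 V
  V2 = 5.09·(cos(-30.0°) + j·sin(-30.0°)) = 4.408 - j2.545 V
Step 2 — Sum components: V_total = -7.512 + j0.8729 V.
Step 3 — Convert to polar: |V_total| = 7.562 V, ∠V_total = 173.4°.

V_total = 7.562∠173.4° V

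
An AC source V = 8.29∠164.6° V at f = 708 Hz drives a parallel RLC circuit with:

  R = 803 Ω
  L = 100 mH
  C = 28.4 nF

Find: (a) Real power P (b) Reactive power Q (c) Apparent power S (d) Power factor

Step 1 — Angular frequency: ω = 2π·f = 2π·708 = 4448 rad/s.
Step 2 — Component impedances:
  R: Z = R = 803 Ω
  L: Z = jωL = j·4448·0.1 = 0 + j444.8 Ω
  C: Z = 1/(jωC) = -j/(ω·C) = 0 - j7915 Ω
Step 3 — Parallel combination: 1/Z_total = 1/R + 1/L + 1/C; Z_total = 205.8 + j350.6 Ω = 406.5∠59.6° Ω.
Step 4 — Source phasor: V = 8.29∠164.6° V = -7.992 + j2.201 V.
Step 5 — Current: I = V / Z = -0.005282 + j0.0197 A = 0.02039∠105.0° A.
Step 6 — Complex power: S = V·I* = 0.08558 + j0.1458 VA.
Step 7 — Real power: P = Re(S) = 0.08558 W.
Step 8 — Reactive power: Q = Im(S) = 0.1458 VAR.
Step 9 — Apparent power: |S| = 0.1691 VA.
Step 10 — Power factor: PF = P/|S| = 0.5062 (lagging).

(a) P = 0.08558 W  (b) Q = 0.1458 VAR  (c) S = 0.1691 VA  (d) PF = 0.5062 (lagging)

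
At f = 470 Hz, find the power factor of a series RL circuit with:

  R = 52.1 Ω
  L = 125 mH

Step 1 — Angular frequency: ω = 2π·f = 2π·470 = 2953 rad/s.
Step 2 — Component impedances:
  R: Z = R = 52.1 Ω
  L: Z = jωL = j·2953·0.125 = 0 + j369.1 Ω
Step 3 — Series combination: Z_total = R + L = 52.1 + j369.1 Ω = 372.8∠82.0° Ω.
Step 4 — Power factor: PF = cos(φ) = Re(Z)/|Z| = 52.1/372.8 = 0.1398.
Step 5 — Type: Im(Z) = 369.1 ⇒ lagging (phase φ = 82.0°).

PF = 0.1398 (lagging, φ = 82.0°)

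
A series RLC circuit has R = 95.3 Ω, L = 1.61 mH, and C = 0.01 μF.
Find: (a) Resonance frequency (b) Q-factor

Step 1 — Resonance condition Im(Z)=0 gives ω₀ = 1/√(LC).
Step 2 — ω₀ = 1/√(0.00161·1e-08) = 2.492e+05 rad/s.
Step 3 — f₀ = ω₀/(2π) = 3.966e+04 Hz.
Step 4 — Series Q: Q = ω₀L/R = 2.492e+05·0.00161/95.3 = 4.21.

(a) f₀ = 3.966e+04 Hz  (b) Q = 4.21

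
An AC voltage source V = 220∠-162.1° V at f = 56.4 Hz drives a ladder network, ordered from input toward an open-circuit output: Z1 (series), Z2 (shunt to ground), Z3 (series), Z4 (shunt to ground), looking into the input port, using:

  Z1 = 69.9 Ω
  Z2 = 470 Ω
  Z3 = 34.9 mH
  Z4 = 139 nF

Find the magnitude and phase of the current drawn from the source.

Step 1 — Angular frequency: ω = 2π·f = 2π·56.4 = 354.4 rad/s.
Step 2 — Component impedances:
  Z1: Z = R = 69.9 Ω
  Z2: Z = R = 470 Ω
  Z3: Z = jωL = j·354.4·0.0349 = 0 + j12.37 Ω
  Z4: Z = 1/(jωC) = -j/(ω·C) = 0 - j2.03e+04 Ω
Step 3 — Ladder network (open output): work backward from the far end, alternating series and parallel combinations. Z_in = 539.6 - j10.88 Ω = 539.8∠-1.2° Ω.
Step 4 — Source phasor: V = 220∠-162.1° V = -209.4 - j67.62 V.
Step 5 — Ohm's law: I = V / Z_total = (-209.4 - j67.62) / (539.6 - j10.88) = -0.3853 - j0.1331 A.
Step 6 — Convert to polar: |I| = 0.4076 A, ∠I = -160.9°.

I = 0.4076∠-160.9° A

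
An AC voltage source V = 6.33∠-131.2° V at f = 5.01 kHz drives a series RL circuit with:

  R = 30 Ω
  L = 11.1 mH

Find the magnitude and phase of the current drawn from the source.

Step 1 — Angular frequency: ω = 2π·f = 2π·5010 = 3.148e+04 rad/s.
Step 2 — Component impedances:
  R: Z = R = 30 Ω
  L: Z = jωL = j·3.148e+04·0.0111 = 0 + j349.4 Ω
Step 3 — Series combination: Z_total = R + L = 30 + j349.4 Ω = 350.7∠85.1° Ω.
Step 4 — Source phasor: V = 6.33∠-131.2° V = -4.17 - j4.763 V.
Step 5 — Ohm's law: I = V / Z_total = (-4.17 - j4.763) / (30 + j349.4) = -0.01455 + j0.01068 A.
Step 6 — Convert to polar: |I| = 0.01805 A, ∠I = 143.7°.

I = 0.01805∠143.7° A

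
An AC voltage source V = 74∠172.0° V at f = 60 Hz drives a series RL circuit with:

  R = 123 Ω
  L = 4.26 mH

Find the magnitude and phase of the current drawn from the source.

Step 1 — Angular frequency: ω = 2π·f = 2π·60 = 377 rad/s.
Step 2 — Component impedances:
  R: Z = R = 123 Ω
  L: Z = jωL = j·377·0.00426 = 0 + j1.606 Ω
Step 3 — Series combination: Z_total = R + L = 123 + j1.606 Ω = 123∠0.7° Ω.
Step 4 — Source phasor: V = 74∠172.0° V = -73.28 + j10.3 V.
Step 5 — Ohm's law: I = V / Z_total = (-73.28 + j10.3) / (123 + j1.606) = -0.5946 + j0.09149 A.
Step 6 — Convert to polar: |I| = 0.6016 A, ∠I = 171.3°.

I = 0.6016∠171.3° A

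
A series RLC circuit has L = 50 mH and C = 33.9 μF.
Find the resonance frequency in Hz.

Step 1 — Resonance condition Im(Z)=0 gives ω₀ = 1/√(LC).
Step 2 — ω₀ = 1/√(0.05·3.39e-05) = 768.1 rad/s.
Step 3 — f₀ = ω₀/(2π) = 122.2 Hz.

f₀ = 122.2 Hz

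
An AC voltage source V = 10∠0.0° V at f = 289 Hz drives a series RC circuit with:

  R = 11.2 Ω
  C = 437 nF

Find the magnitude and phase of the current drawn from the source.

Step 1 — Angular frequency: ω = 2π·f = 2π·289 = 1816 rad/s.
Step 2 — Component impedances:
  R: Z = R = 11.2 Ω
  C: Z = 1/(jωC) = -j/(ω·C) = 0 - j1260 Ω
Step 3 — Series combination: Z_total = R + C = 11.2 - j1260 Ω = 1260∠-89.5° Ω.
Step 4 — Source phasor: V = 10∠0.0° V = 10 V.
Step 5 — Ohm's law: I = V / Z_total = (10) / (11.2 - j1260) = 7.052e-05 + j0.007935 A.
Step 6 — Convert to polar: |I| = 0.007935 A, ∠I = 89.5°.

I = 0.007935∠89.5° A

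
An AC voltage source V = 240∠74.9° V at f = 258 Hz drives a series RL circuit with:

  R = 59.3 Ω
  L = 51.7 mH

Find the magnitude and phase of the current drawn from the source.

Step 1 — Angular frequency: ω = 2π·f = 2π·258 = 1621 rad/s.
Step 2 — Component impedances:
  R: Z = R = 59.3 Ω
  L: Z = jωL = j·1621·0.0517 = 0 + j83.81 Ω
Step 3 — Series combination: Z_total = R + L = 59.3 + j83.81 Ω = 102.7∠54.7° Ω.
Step 4 — Source phasor: V = 240∠74.9° V = 62.52 + j231.7 V.
Step 5 — Ohm's law: I = V / Z_total = (62.52 + j231.7) / (59.3 + j83.81) = 2.194 + j0.8065 A.
Step 6 — Convert to polar: |I| = 2.338 A, ∠I = 20.2°.

I = 2.338∠20.2° A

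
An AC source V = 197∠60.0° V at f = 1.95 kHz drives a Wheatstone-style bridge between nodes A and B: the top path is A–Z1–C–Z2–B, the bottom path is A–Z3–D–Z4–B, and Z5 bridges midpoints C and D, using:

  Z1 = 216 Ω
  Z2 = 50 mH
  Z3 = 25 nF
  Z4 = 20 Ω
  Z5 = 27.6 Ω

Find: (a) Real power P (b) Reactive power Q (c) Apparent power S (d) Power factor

Step 1 — Angular frequency: ω = 2π·f = 2π·1950 = 1.225e+04 rad/s.
Step 2 — Component impedances:
  Z1: Z = R = 216 Ω
  Z2: Z = jωL = j·1.225e+04·0.05 = 0 + j612.6 Ω
  Z3: Z = 1/(jωC) = -j/(ω·C) = 0 - j3265 Ω
  Z4: Z = R = 20 Ω
  Z5: Z = R = 27.6 Ω
Step 3 — Bridge requires nodal analysis (the Z5 bridge couples midpoints C and D, so the two paths cannot be reduced to a simple series/parallel combination). Setting node B to ground and injecting 1 A at node A, the 3-node admittance system at A, C, D solves to V_A = Z_AB = 262.3 - j14.4 Ω = 262.7∠-3.1° Ω.
Step 4 — Source phasor: V = 197∠60.0° V = 98.5 + j170.6 V.
Step 5 — Current: I = V / Z = 0.3388 + j0.6691 A = 0.75∠63.1° A.
Step 6 — Complex power: S = V·I* = 147.5 - j8.101 VA.
Step 7 — Real power: P = Re(S) = 147.5 W.
Step 8 — Reactive power: Q = Im(S) = -8.101 VAR.
Step 9 — Apparent power: |S| = 147.7 VA.
Step 10 — Power factor: PF = P/|S| = 0.9985 (leading).

(a) P = 147.5 W  (b) Q = -8.101 VAR  (c) S = 147.7 VA  (d) PF = 0.9985 (leading)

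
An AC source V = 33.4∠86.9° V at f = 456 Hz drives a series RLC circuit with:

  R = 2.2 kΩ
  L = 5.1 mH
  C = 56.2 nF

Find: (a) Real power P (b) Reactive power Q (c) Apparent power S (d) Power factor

Step 1 — Angular frequency: ω = 2π·f = 2π·456 = 2865 rad/s.
Step 2 — Component impedances:
  R: Z = R = 2200 Ω
  L: Z = jωL = j·2865·0.0051 = 0 + j14.61 Ω
  C: Z = 1/(jωC) = -j/(ω·C) = 0 - j6210 Ω
Step 3 — Series combination: Z_total = R + L + C = 2200 - j6196 Ω = 6575∠-70.5° Ω.
Step 4 — Source phasor: V = 33.4∠86.9° V = 1.806 + j33.35 V.
Step 5 — Current: I = V / Z = -0.004688 + j0.001956 A = 0.00508∠157.4° A.
Step 6 — Complex power: S = V·I* = 0.05677 - j0.1599 VA.
Step 7 — Real power: P = Re(S) = 0.05677 W.
Step 8 — Reactive power: Q = Im(S) = -0.1599 VAR.
Step 9 — Apparent power: |S| = 0.1697 VA.
Step 10 — Power factor: PF = P/|S| = 0.3346 (leading).

(a) P = 0.05677 W  (b) Q = -0.1599 VAR  (c) S = 0.1697 VA  (d) PF = 0.3346 (leading)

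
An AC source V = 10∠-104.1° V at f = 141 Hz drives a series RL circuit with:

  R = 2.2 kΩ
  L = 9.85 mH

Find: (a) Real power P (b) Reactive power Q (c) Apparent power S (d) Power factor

Step 1 — Angular frequency: ω = 2π·f = 2π·141 = 885.9 rad/s.
Step 2 — Component impedances:
  R: Z = R = 2200 Ω
  L: Z = jωL = j·885.9·0.00985 = 0 + j8.726 Ω
Step 3 — Series combination: Z_total = R + L = 2200 + j8.726 Ω = 2200∠0.2° Ω.
Step 4 — Source phasor: V = 10∠-104.1° V = -2.436 - j9.699 V.
Step 5 — Current: I = V / Z = -0.001125 - j0.004404 A = 0.004545∠-104.3° A.
Step 6 — Complex power: S = V·I* = 0.04545 + j0.0001803 VA.
Step 7 — Real power: P = Re(S) = 0.04545 W.
Step 8 — Reactive power: Q = Im(S) = 0.0001803 VAR.
Step 9 — Apparent power: |S| = 0.04545 VA.
Step 10 — Power factor: PF = P/|S| = 1 (lagging).

(a) P = 0.04545 W  (b) Q = 0.0001803 VAR  (c) S = 0.04545 VA  (d) PF = 1 (lagging)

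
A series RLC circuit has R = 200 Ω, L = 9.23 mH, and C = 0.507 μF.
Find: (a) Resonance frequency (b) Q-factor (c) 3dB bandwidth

Step 1 — Resonance condition Im(Z)=0 gives ω₀ = 1/√(LC).
Step 2 — ω₀ = 1/√(0.00923·5.07e-07) = 1.462e+04 rad/s.
Step 3 — f₀ = ω₀/(2π) = 2327 Hz.
Step 4 — Series Q: Q = ω₀L/R = 1.462e+04·0.00923/200 = 0.6746.
Step 5 — 3dB bandwidth: Δω = ω₀/Q = 2.167e+04 rad/s; BW = Δω/(2π) = 3449 Hz.

(a) f₀ = 2327 Hz  (b) Q = 0.6746  (c) BW = 3449 Hz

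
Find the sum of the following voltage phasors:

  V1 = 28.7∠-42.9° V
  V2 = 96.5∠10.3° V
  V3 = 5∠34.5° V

Step 1 — Convert each phasor to rectangular form:
  V1 = 28.7·(cos(-42.9°) + j·sin(-42.9°)) = 21.02 - j19.54 V
  V2 = 96.5·(cos(10.3°) + j·sin(10.3°)) = 94.94 + j17.25 V
  V3 = 5·(cos(34.5°) + j·sin(34.5°)) = 4.121 + j2.832 V
Step 2 — Sum components: V_total = 120.1 + j0.5498 V.
Step 3 — Convert to polar: |V_total| = 120.1 V, ∠V_total = 0.3°.

V_total = 120.1∠0.3° V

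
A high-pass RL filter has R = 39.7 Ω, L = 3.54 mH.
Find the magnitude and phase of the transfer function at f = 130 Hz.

Step 1 — Angular frequency: ω = 2π·130 = 816.8 rad/s.
Step 2 — Transfer function: H(jω) = jωL/(R + jωL).
Step 3 — Numerator jωL = j·2.892; denominator R + jωL = 39.7 + j2.892.
Step 4 — H = 0.005277 + j0.07245.
Step 5 — Magnitude: |H| = 0.07264 (-22.8 dB); phase: φ = 85.8°.

|H| = 0.07264 (-22.8 dB), φ = 85.8°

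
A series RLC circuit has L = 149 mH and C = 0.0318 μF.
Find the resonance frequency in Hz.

Step 1 — Resonance condition Im(Z)=0 gives ω₀ = 1/√(LC).
Step 2 — ω₀ = 1/√(0.149·3.18e-08) = 1.453e+04 rad/s.
Step 3 — f₀ = ω₀/(2π) = 2312 Hz.

f₀ = 2312 Hz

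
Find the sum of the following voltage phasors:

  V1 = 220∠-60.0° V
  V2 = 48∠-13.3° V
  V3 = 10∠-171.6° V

Step 1 — Convert each phasor to rectangular form:
  V1 = 220·(cos(-60.0°) + j·sin(-60.0°)) = 110 - j190.5 V
  V2 = 48·(cos(-13.3°) + j·sin(-13.3°)) = 46.71 - j11.04 V
  V3 = 10·(cos(-171.6°) + j·sin(-171.6°)) = -9.893 - j1.461 V
Step 2 — Sum components: V_total = 146.8 - j203 V.
Step 3 — Convert to polar: |V_total| = 250.6 V, ∠V_total = -54.1°.

V_total = 250.6∠-54.1° V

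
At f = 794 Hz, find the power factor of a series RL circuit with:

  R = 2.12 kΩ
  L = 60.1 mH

Step 1 — Angular frequency: ω = 2π·f = 2π·794 = 4989 rad/s.
Step 2 — Component impedances:
  R: Z = R = 2120 Ω
  L: Z = jωL = j·4989·0.0601 = 0 + j299.8 Ω
Step 3 — Series combination: Z_total = R + L = 2120 + j299.8 Ω = 2141∠8.0° Ω.
Step 4 — Power factor: PF = cos(φ) = Re(Z)/|Z| = 2120/2141.1 = 0.9901.
Step 5 — Type: Im(Z) = 299.8 ⇒ lagging (phase φ = 8.0°).

PF = 0.9901 (lagging, φ = 8.0°)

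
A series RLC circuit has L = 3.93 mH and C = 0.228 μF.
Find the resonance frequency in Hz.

Step 1 — Resonance condition Im(Z)=0 gives ω₀ = 1/√(LC).
Step 2 — ω₀ = 1/√(0.00393·2.28e-07) = 3.341e+04 rad/s.
Step 3 — f₀ = ω₀/(2π) = 5317 Hz.

f₀ = 5317 Hz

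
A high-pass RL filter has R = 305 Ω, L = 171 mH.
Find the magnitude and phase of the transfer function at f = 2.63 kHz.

Step 1 — Angular frequency: ω = 2π·2630 = 1.652e+04 rad/s.
Step 2 — Transfer function: H(jω) = jωL/(R + jωL).
Step 3 — Numerator jωL = j·2826; denominator R + jωL = 305 + j2826.
Step 4 — H = 0.9885 + j0.1067.
Step 5 — Magnitude: |H| = 0.9942 (-0.1 dB); phase: φ = 6.2°.

|H| = 0.9942 (-0.1 dB), φ = 6.2°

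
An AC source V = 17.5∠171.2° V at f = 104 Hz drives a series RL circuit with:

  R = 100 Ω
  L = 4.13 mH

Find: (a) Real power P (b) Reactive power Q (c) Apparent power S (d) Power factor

Step 1 — Angular frequency: ω = 2π·f = 2π·104 = 653.5 rad/s.
Step 2 — Component impedances:
  R: Z = R = 100 Ω
  L: Z = jωL = j·653.5·0.00413 = 0 + j2.699 Ω
Step 3 — Series combination: Z_total = R + L = 100 + j2.699 Ω = 100∠1.5° Ω.
Step 4 — Source phasor: V = 17.5∠171.2° V = -17.29 + j2.677 V.
Step 5 — Current: I = V / Z = -0.1721 + j0.03142 A = 0.1749∠169.7° A.
Step 6 — Complex power: S = V·I* = 3.06 + j0.08259 VA.
Step 7 — Real power: P = Re(S) = 3.06 W.
Step 8 — Reactive power: Q = Im(S) = 0.08259 VAR.
Step 9 — Apparent power: |S| = 3.061 VA.
Step 10 — Power factor: PF = P/|S| = 0.9996 (lagging).

(a) P = 3.06 W  (b) Q = 0.08259 VAR  (c) S = 3.061 VA  (d) PF = 0.9996 (lagging)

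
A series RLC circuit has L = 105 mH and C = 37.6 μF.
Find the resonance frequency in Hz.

Step 1 — Resonance condition Im(Z)=0 gives ω₀ = 1/√(LC).
Step 2 — ω₀ = 1/√(0.105·3.76e-05) = 503.3 rad/s.
Step 3 — f₀ = ω₀/(2π) = 80.1 Hz.

f₀ = 80.1 Hz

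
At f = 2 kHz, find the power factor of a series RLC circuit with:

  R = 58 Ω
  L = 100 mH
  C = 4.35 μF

Step 1 — Angular frequency: ω = 2π·f = 2π·2000 = 1.257e+04 rad/s.
Step 2 — Component impedances:
  R: Z = R = 58 Ω
  L: Z = jωL = j·1.257e+04·0.1 = 0 + j1257 Ω
  C: Z = 1/(jωC) = -j/(ω·C) = 0 - j18.29 Ω
Step 3 — Series combination: Z_total = R + L + C = 58 + j1238 Ω = 1240∠87.3° Ω.
Step 4 — Power factor: PF = cos(φ) = Re(Z)/|Z| = 58/1239.7 = 0.04679.
Step 5 — Type: Im(Z) = 1238 ⇒ lagging (phase φ = 87.3°).

PF = 0.04679 (lagging, φ = 87.3°)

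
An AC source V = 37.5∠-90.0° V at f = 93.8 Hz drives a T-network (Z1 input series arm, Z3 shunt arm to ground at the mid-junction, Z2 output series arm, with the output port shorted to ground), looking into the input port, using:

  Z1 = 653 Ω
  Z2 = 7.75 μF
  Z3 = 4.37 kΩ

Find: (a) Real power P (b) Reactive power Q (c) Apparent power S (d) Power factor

Step 1 — Angular frequency: ω = 2π·f = 2π·93.8 = 589.4 rad/s.
Step 2 — Component impedances:
  Z1: Z = R = 653 Ω
  Z2: Z = 1/(jωC) = -j/(ω·C) = 0 - j218.9 Ω
  Z3: Z = R = 4370 Ω
Step 3 — With the output port shorted to ground, the output series arm Z2 runs from the junction to ground; the shunt arm Z3 also runs from the junction to ground. They appear in parallel: Z3 || Z2 = 10.94 - j218.4 Ω.
Step 4 — Series with input arm Z1: Z_in = Z1 + (Z3 || Z2) = 663.9 - j218.4 Ω = 698.9∠-18.2° Ω.
Step 5 — Source phasor: V = 37.5∠-90.0° V = 0 - j37.5 V.
Step 6 — Current: I = V / Z = 0.01676 - j0.05097 A = 0.05365∠-71.8° A.
Step 7 — Complex power: S = V·I* = 1.911 - j0.6287 VA.
Step 8 — Real power: P = Re(S) = 1.911 W.
Step 9 — Reactive power: Q = Im(S) = -0.6287 VAR.
Step 10 — Apparent power: |S| = 2.012 VA.
Step 11 — Power factor: PF = P/|S| = 0.9499 (leading).

(a) P = 1.911 W  (b) Q = -0.6287 VAR  (c) S = 2.012 VA  (d) PF = 0.9499 (leading)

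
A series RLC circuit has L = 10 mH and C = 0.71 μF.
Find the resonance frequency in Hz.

Step 1 — Resonance condition Im(Z)=0 gives ω₀ = 1/√(LC).
Step 2 — ω₀ = 1/√(0.01·7.1e-07) = 1.187e+04 rad/s.
Step 3 — f₀ = ω₀/(2π) = 1889 Hz.

f₀ = 1889 Hz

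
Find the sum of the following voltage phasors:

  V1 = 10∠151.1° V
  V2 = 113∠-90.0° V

Step 1 — Convert each phasor to rectangular form:
  V1 = 10·(cos(151.1°) + j·sin(151.1°)) = -8.755 + j4.833 V
  V2 = 113·(cos(-90.0°) + j·sin(-90.0°)) = 0 - j113 V
Step 2 — Sum components: V_total = -8.755 - j108.2 V.
Step 3 — Convert to polar: |V_total| = 108.5 V, ∠V_total = -94.6°.

V_total = 108.5∠-94.6° V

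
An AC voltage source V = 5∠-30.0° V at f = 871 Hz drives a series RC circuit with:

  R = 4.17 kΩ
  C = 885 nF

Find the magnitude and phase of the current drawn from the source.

Step 1 — Angular frequency: ω = 2π·f = 2π·871 = 5473 rad/s.
Step 2 — Component impedances:
  R: Z = R = 4170 Ω
  C: Z = 1/(jωC) = -j/(ω·C) = 0 - j206.5 Ω
Step 3 — Series combination: Z_total = R + C = 4170 - j206.5 Ω = 4175∠-2.8° Ω.
Step 4 — Source phasor: V = 5∠-30.0° V = 4.33 - j2.5 V.
Step 5 — Ohm's law: I = V / Z_total = (4.33 - j2.5) / (4170 - j206.5) = 0.001065 - j0.0005468 A.
Step 6 — Convert to polar: |I| = 0.001198 A, ∠I = -27.2°.

I = 0.001198∠-27.2° A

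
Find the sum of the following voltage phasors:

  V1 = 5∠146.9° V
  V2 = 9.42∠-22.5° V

Step 1 — Convert each phasor to rectangular form:
  V1 = 5·(cos(146.9°) + j·sin(146.9°)) = -4.189 + j2.731 V
  V2 = 9.42·(cos(-22.5°) + j·sin(-22.5°)) = 8.703 - j3.605 V
Step 2 — Sum components: V_total = 4.514 - j0.8744 V.
Step 3 — Convert to polar: |V_total| = 4.598 V, ∠V_total = -11.0°.

V_total = 4.598∠-11.0° V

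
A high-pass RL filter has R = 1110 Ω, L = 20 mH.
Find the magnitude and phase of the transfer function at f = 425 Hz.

Step 1 — Angular frequency: ω = 2π·425 = 2670 rad/s.
Step 2 — Transfer function: H(jω) = jωL/(R + jωL).
Step 3 — Numerator jωL = j·53.41; denominator R + jωL = 1110 + j53.41.
Step 4 — H = 0.00231 + j0.048.
Step 5 — Magnitude: |H| = 0.04806 (-26.4 dB); phase: φ = 87.2°.

|H| = 0.04806 (-26.4 dB), φ = 87.2°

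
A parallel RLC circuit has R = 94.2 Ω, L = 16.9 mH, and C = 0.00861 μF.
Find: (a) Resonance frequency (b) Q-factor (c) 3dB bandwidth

Step 1 — Resonance: ω₀ = 1/√(LC) = 1/√(0.0169·8.61e-09) = 8.29e+04 rad/s.
Step 2 — f₀ = ω₀/(2π) = 1.319e+04 Hz.
Step 3 — Parallel Q: Q = R/(ω₀L) = 94.2/(8.29e+04·0.0169) = 0.06724.
Step 4 — Bandwidth: Δω = ω₀/Q = 1.233e+06 rad/s; BW = Δω/(2π) = 1.962e+05 Hz.

(a) f₀ = 1.319e+04 Hz  (b) Q = 0.06724  (c) BW = 1.962e+05 Hz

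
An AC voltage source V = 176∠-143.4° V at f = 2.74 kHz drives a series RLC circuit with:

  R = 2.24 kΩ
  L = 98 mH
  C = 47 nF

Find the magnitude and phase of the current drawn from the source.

Step 1 — Angular frequency: ω = 2π·f = 2π·2740 = 1.722e+04 rad/s.
Step 2 — Component impedances:
  R: Z = R = 2240 Ω
  L: Z = jωL = j·1.722e+04·0.098 = 0 + j1687 Ω
  C: Z = 1/(jωC) = -j/(ω·C) = 0 - j1236 Ω
Step 3 — Series combination: Z_total = R + L + C = 2240 + j451.3 Ω = 2285∠11.4° Ω.
Step 4 — Source phasor: V = 176∠-143.4° V = -141.3 - j104.9 V.
Step 5 — Ohm's law: I = V / Z_total = (-141.3 - j104.9) / (2240 + j451.3) = -0.06969 - j0.03281 A.
Step 6 — Convert to polar: |I| = 0.07702 A, ∠I = -154.8°.

I = 0.07702∠-154.8° A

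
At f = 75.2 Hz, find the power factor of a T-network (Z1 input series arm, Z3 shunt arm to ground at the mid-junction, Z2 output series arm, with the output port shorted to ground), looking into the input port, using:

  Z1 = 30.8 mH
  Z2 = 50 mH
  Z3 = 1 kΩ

Step 1 — Angular frequency: ω = 2π·f = 2π·75.2 = 472.5 rad/s.
Step 2 — Component impedances:
  Z1: Z = jωL = j·472.5·0.0308 = 0 + j14.55 Ω
  Z2: Z = jωL = j·472.5·0.05 = 0 + j23.62 Ω
  Z3: Z = R = 1000 Ω
Step 3 — With the output port shorted to ground, the output series arm Z2 runs from the junction to ground; the shunt arm Z3 also runs from the junction to ground. They appear in parallel: Z3 || Z2 = 0.5578 + j23.61 Ω.
Step 4 — Series with input arm Z1: Z_in = Z1 + (Z3 || Z2) = 0.5578 + j38.16 Ω = 38.17∠89.2° Ω.
Step 5 — Power factor: PF = cos(φ) = Re(Z)/|Z| = 0.5578/38.17 = 0.01461.
Step 6 — Type: Im(Z) = 38.16 ⇒ lagging (phase φ = 89.2°).

PF = 0.01461 (lagging, φ = 89.2°)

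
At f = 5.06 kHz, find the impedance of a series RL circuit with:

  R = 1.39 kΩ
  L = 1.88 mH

Step 1 — Angular frequency: ω = 2π·f = 2π·5060 = 3.179e+04 rad/s.
Step 2 — Component impedances:
  R: Z = R = 1390 Ω
  L: Z = jωL = j·3.179e+04·0.00188 = 0 + j59.77 Ω
Step 3 — Series combination: Z_total = R + L = 1390 + j59.77 Ω = 1391∠2.5° Ω.

Z = 1390 + j59.77 Ω = 1391∠2.5° Ω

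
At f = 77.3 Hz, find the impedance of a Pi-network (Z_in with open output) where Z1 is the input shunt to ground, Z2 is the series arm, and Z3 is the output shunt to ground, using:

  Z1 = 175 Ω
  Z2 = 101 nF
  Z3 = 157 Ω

Step 1 — Angular frequency: ω = 2π·f = 2π·77.3 = 485.7 rad/s.
Step 2 — Component impedances:
  Z1: Z = R = 175 Ω
  Z2: Z = 1/(jωC) = -j/(ω·C) = 0 - j2.039e+04 Ω
  Z3: Z = R = 157 Ω
Step 3 — With open output, the series arm Z2 and the output shunt Z3 appear in series to ground: Z2 + Z3 = 157 - j2.039e+04 Ω.
Step 4 — Parallel with input shunt Z1: Z_in = Z1 || (Z2 + Z3) = 175 - j1.502 Ω = 175∠-0.5° Ω.

Z = 175 - j1.502 Ω = 175∠-0.5° Ω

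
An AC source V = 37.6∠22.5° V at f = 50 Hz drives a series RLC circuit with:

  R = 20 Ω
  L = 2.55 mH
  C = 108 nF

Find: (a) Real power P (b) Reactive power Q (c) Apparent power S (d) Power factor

Step 1 — Angular frequency: ω = 2π·f = 2π·50 = 314.2 rad/s.
Step 2 — Component impedances:
  R: Z = R = 20 Ω
  L: Z = jωL = j·314.2·0.00255 = 0 + j0.8011 Ω
  C: Z = 1/(jωC) = -j/(ω·C) = 0 - j2.947e+04 Ω
Step 3 — Series combination: Z_total = R + L + C = 20 - j2.947e+04 Ω = 2.947e+04∠-90.0° Ω.
Step 4 — Source phasor: V = 37.6∠22.5° V = 34.74 + j14.39 V.
Step 5 — Current: I = V / Z = -0.0004874 + j0.001179 A = 0.001276∠112.5° A.
Step 6 — Complex power: S = V·I* = 3.255e-05 - j0.04797 VA.
Step 7 — Real power: P = Re(S) = 3.255e-05 W.
Step 8 — Reactive power: Q = Im(S) = -0.04797 VAR.
Step 9 — Apparent power: |S| = 0.04797 VA.
Step 10 — Power factor: PF = P/|S| = 0.0006786 (leading).

(a) P = 3.255e-05 W  (b) Q = -0.04797 VAR  (c) S = 0.04797 VA  (d) PF = 0.0006786 (leading)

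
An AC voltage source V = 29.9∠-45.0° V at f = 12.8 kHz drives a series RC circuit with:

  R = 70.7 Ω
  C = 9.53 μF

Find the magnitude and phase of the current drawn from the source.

Step 1 — Angular frequency: ω = 2π·f = 2π·1.28e+04 = 8.042e+04 rad/s.
Step 2 — Component impedances:
  R: Z = R = 70.7 Ω
  C: Z = 1/(jωC) = -j/(ω·C) = 0 - j1.305 Ω
Step 3 — Series combination: Z_total = R + C = 70.7 - j1.305 Ω = 70.71∠-1.1° Ω.
Step 4 — Source phasor: V = 29.9∠-45.0° V = 21.14 - j21.14 V.
Step 5 — Ohm's law: I = V / Z_total = (21.14 - j21.14) / (70.7 - j1.305) = 0.3045 - j0.2934 A.
Step 6 — Convert to polar: |I| = 0.4228 A, ∠I = -43.9°.

I = 0.4228∠-43.9° A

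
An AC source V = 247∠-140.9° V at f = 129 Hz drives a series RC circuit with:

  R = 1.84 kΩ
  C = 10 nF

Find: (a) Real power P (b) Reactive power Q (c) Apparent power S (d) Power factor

Step 1 — Angular frequency: ω = 2π·f = 2π·129 = 810.5 rad/s.
Step 2 — Component impedances:
  R: Z = R = 1840 Ω
  C: Z = 1/(jωC) = -j/(ω·C) = 0 - j1.234e+05 Ω
Step 3 — Series combination: Z_total = R + C = 1840 - j1.234e+05 Ω = 1.234e+05∠-89.1° Ω.
Step 4 — Source phasor: V = 247∠-140.9° V = -191.7 - j155.8 V.
Step 5 — Current: I = V / Z = 0.001239 - j0.001572 A = 0.002002∠-51.8° A.
Step 6 — Complex power: S = V·I* = 0.007373 - j0.4944 VA.
Step 7 — Real power: P = Re(S) = 0.007373 W.
Step 8 — Reactive power: Q = Im(S) = -0.4944 VAR.
Step 9 — Apparent power: |S| = 0.4944 VA.
Step 10 — Power factor: PF = P/|S| = 0.01491 (leading).

(a) P = 0.007373 W  (b) Q = -0.4944 VAR  (c) S = 0.4944 VA  (d) PF = 0.01491 (leading)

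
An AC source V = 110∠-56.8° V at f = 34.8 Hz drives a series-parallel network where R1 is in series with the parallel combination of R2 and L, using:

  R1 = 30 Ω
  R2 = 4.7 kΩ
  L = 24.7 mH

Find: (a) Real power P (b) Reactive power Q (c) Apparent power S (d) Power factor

Step 1 — Angular frequency: ω = 2π·f = 2π·34.8 = 218.7 rad/s.
Step 2 — Component impedances:
  R1: Z = R = 30 Ω
  R2: Z = R = 4700 Ω
  L: Z = jωL = j·218.7·0.0247 = 0 + j5.401 Ω
Step 3 — Parallel branch: R2 || L = 1/(1/R2 + 1/L) = 0.006206 + j5.401 Ω.
Step 4 — Series with R1: Z_total = R1 + (R2 || L) = 30.01 + j5.401 Ω = 30.49∠10.2° Ω.
Step 5 — Source phasor: V = 110∠-56.8° V = 60.23 - j92.04 V.
Step 6 — Current: I = V / Z = 1.41 - j3.321 A = 3.608∠-67.0° A.
Step 7 — Complex power: S = V·I* = 390.6 + j70.3 VA.
Step 8 — Real power: P = Re(S) = 390.6 W.
Step 9 — Reactive power: Q = Im(S) = 70.3 VAR.
Step 10 — Apparent power: |S| = 396.9 VA.
Step 11 — Power factor: PF = P/|S| = 0.9842 (lagging).

(a) P = 390.6 W  (b) Q = 70.3 VAR  (c) S = 396.9 VA  (d) PF = 0.9842 (lagging)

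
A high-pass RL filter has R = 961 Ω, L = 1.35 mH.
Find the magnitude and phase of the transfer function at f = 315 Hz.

Step 1 — Angular frequency: ω = 2π·315 = 1979 rad/s.
Step 2 — Transfer function: H(jω) = jωL/(R + jωL).
Step 3 — Numerator jωL = j·2.672; denominator R + jωL = 961 + j2.672.
Step 4 — H = 7.73e-06 + j0.00278.
Step 5 — Magnitude: |H| = 0.00278 (-51.1 dB); phase: φ = 89.8°.

|H| = 0.00278 (-51.1 dB), φ = 89.8°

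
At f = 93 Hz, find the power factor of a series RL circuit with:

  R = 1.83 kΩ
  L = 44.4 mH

Step 1 — Angular frequency: ω = 2π·f = 2π·93 = 584.3 rad/s.
Step 2 — Component impedances:
  R: Z = R = 1830 Ω
  L: Z = jωL = j·584.3·0.0444 = 0 + j25.94 Ω
Step 3 — Series combination: Z_total = R + L = 1830 + j25.94 Ω = 1830∠0.8° Ω.
Step 4 — Power factor: PF = cos(φ) = Re(Z)/|Z| = 1830/1830.2 = 0.9999.
Step 5 — Type: Im(Z) = 25.94 ⇒ lagging (phase φ = 0.8°).

PF = 0.9999 (lagging, φ = 0.8°)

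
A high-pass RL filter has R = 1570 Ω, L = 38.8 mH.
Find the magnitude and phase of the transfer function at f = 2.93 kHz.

Step 1 — Angular frequency: ω = 2π·2930 = 1.841e+04 rad/s.
Step 2 — Transfer function: H(jω) = jωL/(R + jωL).
Step 3 — Numerator jωL = j·714.3; denominator R + jωL = 1570 + j714.3.
Step 4 — H = 0.1715 + j0.3769.
Step 5 — Magnitude: |H| = 0.4141 (-7.7 dB); phase: φ = 65.5°.

|H| = 0.4141 (-7.7 dB), φ = 65.5°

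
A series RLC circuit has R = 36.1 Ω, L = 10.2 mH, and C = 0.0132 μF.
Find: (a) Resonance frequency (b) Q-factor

Step 1 — Resonance condition Im(Z)=0 gives ω₀ = 1/√(LC).
Step 2 — ω₀ = 1/√(0.0102·1.32e-08) = 8.618e+04 rad/s.
Step 3 — f₀ = ω₀/(2π) = 1.372e+04 Hz.
Step 4 — Series Q: Q = ω₀L/R = 8.618e+04·0.0102/36.1 = 24.35.

(a) f₀ = 1.372e+04 Hz  (b) Q = 24.35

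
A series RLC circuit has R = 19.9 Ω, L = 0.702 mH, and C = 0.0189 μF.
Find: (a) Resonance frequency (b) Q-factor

Step 1 — Resonance condition Im(Z)=0 gives ω₀ = 1/√(LC).
Step 2 — ω₀ = 1/√(0.000702·1.89e-08) = 2.745e+05 rad/s.
Step 3 — f₀ = ω₀/(2π) = 4.369e+04 Hz.
Step 4 — Series Q: Q = ω₀L/R = 2.745e+05·0.000702/19.9 = 9.685.

(a) f₀ = 4.369e+04 Hz  (b) Q = 9.685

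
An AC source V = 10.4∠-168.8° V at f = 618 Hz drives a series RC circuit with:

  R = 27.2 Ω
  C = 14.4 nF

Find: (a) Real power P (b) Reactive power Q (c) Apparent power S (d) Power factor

Step 1 — Angular frequency: ω = 2π·f = 2π·618 = 3883 rad/s.
Step 2 — Component impedances:
  R: Z = R = 27.2 Ω
  C: Z = 1/(jωC) = -j/(ω·C) = 0 - j1.788e+04 Ω
Step 3 — Series combination: Z_total = R + C = 27.2 - j1.788e+04 Ω = 1.788e+04∠-89.9° Ω.
Step 4 — Source phasor: V = 10.4∠-168.8° V = -10.2 - j2.02 V.
Step 5 — Current: I = V / Z = 0.0001121 - j0.0005706 A = 0.0005815∠-78.9° A.
Step 6 — Complex power: S = V·I* = 9.198e-06 - j0.006048 VA.
Step 7 — Real power: P = Re(S) = 9.198e-06 W.
Step 8 — Reactive power: Q = Im(S) = -0.006048 VAR.
Step 9 — Apparent power: |S| = 0.006048 VA.
Step 10 — Power factor: PF = P/|S| = 0.001521 (leading).

(a) P = 9.198e-06 W  (b) Q = -0.006048 VAR  (c) S = 0.006048 VA  (d) PF = 0.001521 (leading)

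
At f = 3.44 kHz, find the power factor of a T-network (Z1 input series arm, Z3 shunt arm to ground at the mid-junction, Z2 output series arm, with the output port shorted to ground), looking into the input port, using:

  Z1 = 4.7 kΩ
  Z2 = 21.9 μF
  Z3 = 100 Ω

Step 1 — Angular frequency: ω = 2π·f = 2π·3440 = 2.161e+04 rad/s.
Step 2 — Component impedances:
  Z1: Z = R = 4700 Ω
  Z2: Z = 1/(jωC) = -j/(ω·C) = 0 - j2.113 Ω
  Z3: Z = R = 100 Ω
Step 3 — With the output port shorted to ground, the output series arm Z2 runs from the junction to ground; the shunt arm Z3 also runs from the junction to ground. They appear in parallel: Z3 || Z2 = 0.04461 - j2.112 Ω.
Step 4 — Series with input arm Z1: Z_in = Z1 + (Z3 || Z2) = 4700 - j2.112 Ω = 4700∠-0.0° Ω.
Step 5 — Power factor: PF = cos(φ) = Re(Z)/|Z| = 4700/4700 = 1.
Step 6 — Type: Im(Z) = -2.112 ⇒ leading (phase φ = -0.0°).

PF = 1 (leading, φ = -0.0°)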